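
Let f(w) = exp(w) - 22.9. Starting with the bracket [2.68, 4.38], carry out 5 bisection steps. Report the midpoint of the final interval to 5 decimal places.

3.13156

f(2.680000) = -8.314907, f(4.380000) = 56.938033 (opposite signs)
step 1: m = 3.530000, f(m) = 11.223968 > 0 → root in [2.680000, 3.530000]
step 2: m = 3.105000, f(m) = -0.590781 < 0 → root in [3.105000, 3.530000]
step 3: m = 3.317500, f(m) = 4.691286 > 0 → root in [3.105000, 3.317500]
step 4: m = 3.211250, f(m) = 1.910079 > 0 → root in [3.105000, 3.211250]
step 5: m = 3.158125, f(m) = 0.626442 > 0 → root in [3.105000, 3.158125]
Midpoint of [3.105000, 3.158125] = 3.131563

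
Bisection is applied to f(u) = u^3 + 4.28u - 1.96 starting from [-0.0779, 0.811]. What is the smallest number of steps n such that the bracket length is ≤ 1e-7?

Initial width b − a = 0.811 − -0.0779 = 0.888900.
After n steps the width is (b−a)/2^n; need (b−a)/2^n ≤ 1e-7.
So n ≥ log₂(0.888900/1e-7) = log₂(8889000.0000) ≈ 23.0836.
Hence n = 24.

24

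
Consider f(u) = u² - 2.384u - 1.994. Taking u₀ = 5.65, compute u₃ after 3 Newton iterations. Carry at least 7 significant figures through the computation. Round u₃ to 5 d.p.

f'(u) = 2u - 2.384
u_0 = 5.650000: f = 16.458900, f' = 8.916000 → u_1 = 5.650000 - (16.458900)/(8.916000) = 3.804004
u_1 = 3.804004: f = 3.407701, f' = 5.224008 → u_2 = 3.804004 - (3.407701)/(5.224008) = 3.151689
u_2 = 3.151689: f = 0.425515, f' = 3.919377 → u_3 = 3.151689 - (0.425515)/(3.919377) = 3.043122

3.04312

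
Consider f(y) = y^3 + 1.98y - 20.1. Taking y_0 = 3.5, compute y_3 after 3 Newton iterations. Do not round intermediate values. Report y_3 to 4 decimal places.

2.4771

f'(y) = 3y^2 + 1.98
y_0 = 3.500000: f = 29.705000, f' = 38.730000 → y_1 = 3.500000 - (29.705000)/(38.730000) = 2.733023
y_1 = 2.733023: f = 5.725480, f' = 24.388252 → y_2 = 2.733023 - (5.725480)/(24.388252) = 2.498260
y_2 = 2.498260: f = 0.438945, f' = 20.703904 → y_3 = 2.498260 - (0.438945)/(20.703904) = 2.477059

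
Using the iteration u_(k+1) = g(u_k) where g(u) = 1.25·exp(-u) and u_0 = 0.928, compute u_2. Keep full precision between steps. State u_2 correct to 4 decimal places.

u_1 = g(0.928000) = 0.494180
u_2 = g(0.494180) = 0.762589

0.7626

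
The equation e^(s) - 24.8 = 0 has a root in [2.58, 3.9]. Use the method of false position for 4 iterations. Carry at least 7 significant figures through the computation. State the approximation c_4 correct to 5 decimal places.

3.20470

False-position update: c = (a·f(b) − b·f(a))/(f(b) − f(a)); replace the endpoint whose sign matches f(c).
f(2.580000) = -11.602862, f(3.900000) = 24.602449
step 1: c = 3.003026, f(c) = -4.653598 < 0 → new bracket [3.003026, 3.900000]
step 2: c = 3.145702, f(c) = -1.564008 < 0 → new bracket [3.145702, 3.900000]
step 3: c = 3.190788, f(c) = -0.492427 < 0 → new bracket [3.190788, 3.900000]
step 4: c = 3.204705, f(c) = -0.151784 < 0 → new bracket [3.204705, 3.900000]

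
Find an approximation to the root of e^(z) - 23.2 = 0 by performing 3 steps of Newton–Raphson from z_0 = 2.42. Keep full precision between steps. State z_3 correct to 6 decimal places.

f'(z) = e^(z)
z_0 = 2.420000: f = -11.954141, f' = 11.245859 → z_1 = 2.420000 - (-11.954141)/(11.245859) = 3.482982
z_1 = 3.482982: f = 9.356646, f' = 32.556646 → z_2 = 3.482982 - (9.356646)/(32.556646) = 3.195586
z_2 = 3.195586: f = 1.224474, f' = 24.424474 → z_3 = 3.195586 - (1.224474)/(24.424474) = 3.145453

3.145453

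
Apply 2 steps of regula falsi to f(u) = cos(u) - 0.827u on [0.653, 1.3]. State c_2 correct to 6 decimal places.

0.821461

False-position update: c = (a·f(b) − b·f(a))/(f(b) − f(a)); replace the endpoint whose sign matches f(c).
f(0.653000) = 0.254234, f(1.300000) = -0.807601
step 1: c = 0.807910, f(c) = 0.022869 > 0 → new bracket [0.807910, 1.300000]
step 2: c = 0.821461, f(c) = 0.001804 > 0 → new bracket [0.821461, 1.300000]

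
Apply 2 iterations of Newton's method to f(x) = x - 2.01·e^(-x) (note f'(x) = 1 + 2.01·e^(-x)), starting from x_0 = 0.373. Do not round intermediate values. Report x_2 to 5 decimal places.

0.85412

Newton update: x ← x − f(x)/f'(x).
x_0 = 0.373000: f = -1.011217, f' = 2.384217 → x_1 = 0.373000 - (-1.011217)/(2.384217) = 0.797130
x_1 = 0.797130: f = -0.108618, f' = 1.905747 → x_2 = 0.797130 - (-0.108618)/(1.905747) = 0.854124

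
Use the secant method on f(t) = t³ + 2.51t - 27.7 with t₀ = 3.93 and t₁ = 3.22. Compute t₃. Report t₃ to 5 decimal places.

f(t_0) = 42.862757, f(t_1) = 13.768448
t_2 = 3.220000 - (13.768448)·(3.220000 - 3.930000)/(13.768448 - (42.862757)) = 2.884003; f(t_2) = 3.526468
t_3 = 2.884003 - (3.526468)·(2.884003 - 3.220000)/(3.526468 - (13.768448)) = 2.768314; f(t_3) = 0.463623

2.76831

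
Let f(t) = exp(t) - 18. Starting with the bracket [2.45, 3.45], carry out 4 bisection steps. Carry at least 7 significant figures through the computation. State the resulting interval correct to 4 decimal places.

[2.8875, 2.9500]

f(2.450000) = -6.411653, f(3.450000) = 13.500392 (opposite signs)
step 1: m = 2.950000, f(m) = 1.105954 > 0 → root in [2.450000, 2.950000]
step 2: m = 2.700000, f(m) = -3.120268 < 0 → root in [2.700000, 2.950000]
step 3: m = 2.825000, f(m) = -1.139055 < 0 → root in [2.825000, 2.950000]
step 4: m = 2.887500, f(m) = -0.051617 < 0 → root in [2.887500, 2.950000]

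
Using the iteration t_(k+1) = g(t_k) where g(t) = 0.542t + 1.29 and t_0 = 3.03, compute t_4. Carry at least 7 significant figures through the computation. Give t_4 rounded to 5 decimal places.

2.83501

t_1 = g(3.030000) = 2.932260
t_2 = g(2.932260) = 2.879285
t_3 = g(2.879285) = 2.850572
t_4 = g(2.850572) = 2.835010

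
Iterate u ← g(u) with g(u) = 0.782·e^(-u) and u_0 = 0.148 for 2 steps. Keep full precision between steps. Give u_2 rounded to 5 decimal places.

0.39839

u_1 = g(0.148000) = 0.674421
u_2 = g(0.674421) = 0.398391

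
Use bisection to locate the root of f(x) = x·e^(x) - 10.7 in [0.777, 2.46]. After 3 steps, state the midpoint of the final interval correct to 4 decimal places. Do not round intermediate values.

f(0.777000) = -9.010073, f(2.460000) = 18.093836 (opposite signs)
step 1: m = 1.618500, f(m) = -2.533832 < 0 → root in [1.618500, 2.460000]
step 2: m = 2.039250, f(m) = 4.971317 > 0 → root in [1.618500, 2.039250]
step 3: m = 1.828875, f(m) = 0.688181 > 0 → root in [1.618500, 1.828875]
Midpoint of [1.618500, 1.828875] = 1.723688

1.7237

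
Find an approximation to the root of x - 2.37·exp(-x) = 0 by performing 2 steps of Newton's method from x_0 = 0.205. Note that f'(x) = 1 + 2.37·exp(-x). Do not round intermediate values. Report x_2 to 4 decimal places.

x_0 = 0.205000: f = -1.725714, f' = 2.930714 → x_1 = 0.205000 - (-1.725714)/(2.930714) = 0.793837
x_1 = 0.793837: f = -0.277655, f' = 2.071493 → x_2 = 0.793837 - (-0.277655)/(2.071493) = 0.927874

0.9279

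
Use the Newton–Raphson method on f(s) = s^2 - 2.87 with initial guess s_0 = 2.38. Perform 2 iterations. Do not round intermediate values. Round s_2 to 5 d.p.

1.69683

Newton update: s ← s − f(s)/f'(s).
f'(s) = 2s
s_0 = 2.380000: f = 2.794400, f' = 4.760000 → s_1 = 2.380000 - (2.794400)/(4.760000) = 1.792941
s_1 = 1.792941: f = 0.344638, f' = 3.585882 → s_2 = 1.792941 - (0.344638)/(3.585882) = 1.696831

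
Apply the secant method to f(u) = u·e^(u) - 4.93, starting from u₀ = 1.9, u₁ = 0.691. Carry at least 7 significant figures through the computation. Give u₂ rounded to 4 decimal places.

1.0701

f(u_0) = 7.773199, f(u_1) = -3.550964
u_2 = 0.691000 - (-3.550964)·(0.691000 - 1.900000)/(-3.550964 - (7.773199)) = 1.070111; f(u_2) = -1.809874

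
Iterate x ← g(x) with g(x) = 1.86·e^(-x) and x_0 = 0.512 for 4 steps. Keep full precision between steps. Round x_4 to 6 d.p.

x_1 = g(0.512000) = 1.114690
x_2 = g(1.114690) = 0.610111
x_3 = g(0.610111) = 1.010520
x_4 = g(1.010520) = 0.677095

0.677095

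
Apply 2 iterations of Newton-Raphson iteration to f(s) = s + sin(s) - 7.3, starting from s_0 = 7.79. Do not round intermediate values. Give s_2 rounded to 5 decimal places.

f'(s) = 1 + cos(s)
s_0 = 7.790000: f = 1.487954, f' = 1.063938 → s_1 = 7.790000 - (1.487954)/(1.063938) = 6.391466
s_1 = 6.391466: f = -0.800466, f' = 1.994143 → s_2 = 6.391466 - (-0.800466)/(1.994143) = 6.792874

6.79287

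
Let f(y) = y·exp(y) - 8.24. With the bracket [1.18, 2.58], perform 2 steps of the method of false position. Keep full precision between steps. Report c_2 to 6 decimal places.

1.497855

f(1.180000) = -4.399838, f(2.580000) = 25.808616
step 1: c = 1.383909, f(c) = -2.717553 < 0 → new bracket [1.383909, 2.580000]
step 2: c = 1.497855, f(c) = -1.541465 < 0 → new bracket [1.497855, 2.580000]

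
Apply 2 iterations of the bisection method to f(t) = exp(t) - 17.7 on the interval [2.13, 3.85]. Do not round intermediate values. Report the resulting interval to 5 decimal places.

f(2.130000) = -9.285133, f(3.850000) = 29.293063 (opposite signs)
step 1: m = 2.990000, f(m) = 2.185682 > 0 → root in [2.130000, 2.990000]
step 2: m = 2.560000, f(m) = -4.764183 < 0 → root in [2.560000, 2.990000]

[2.56000, 2.99000]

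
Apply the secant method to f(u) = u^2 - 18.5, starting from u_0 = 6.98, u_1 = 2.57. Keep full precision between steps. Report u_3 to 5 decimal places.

f(u_0) = 30.220400, f(u_1) = -11.895100
u_2 = 2.570000 - (-11.895100)·(2.570000 - 6.980000)/(-11.895100 - (30.220400)) = 3.815560; f(u_2) = -3.941500
u_3 = 3.815560 - (-3.941500)·(3.815560 - 2.570000)/(-3.941500 - (-11.895100)) = 4.432812; f(u_3) = 1.149825

4.43281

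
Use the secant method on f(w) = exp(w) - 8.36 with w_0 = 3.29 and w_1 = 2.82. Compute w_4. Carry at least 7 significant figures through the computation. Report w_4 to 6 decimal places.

Secant update: w_(k+1) = w_k − f(w_k)·(w_k − w_(k-1))/(f(w_k) − f(w_(k-1))).
f(w_0) = 18.482864, f(w_1) = 8.416851
w_2 = 2.820000 - (8.416851)·(2.820000 - 3.290000)/(8.416851 - (18.482864)) = 2.427002; f(w_2) = 2.964883
w_3 = 2.427002 - (2.964883)·(2.427002 - 2.820000)/(2.964883 - (8.416851)) = 2.213283; f(w_3) = 0.785690
w_4 = 2.213283 - (0.785690)·(2.213283 - 2.427002)/(0.785690 - (2.964883)) = 2.136228; f(w_4) = 0.107437

2.136228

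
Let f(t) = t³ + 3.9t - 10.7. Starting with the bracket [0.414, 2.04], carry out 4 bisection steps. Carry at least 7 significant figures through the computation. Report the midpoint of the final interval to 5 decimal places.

1.58269

f(0.414000) = -9.014442, f(2.040000) = 5.745664 (opposite signs)
step 1: m = 1.227000, f(m) = -4.067416 < 0 → root in [1.227000, 2.040000]
step 2: m = 1.633500, f(m) = 0.029354 > 0 → root in [1.227000, 1.633500]
step 3: m = 1.430250, f(m) = -2.196284 < 0 → root in [1.430250, 1.633500]
step 4: m = 1.531875, f(m) = -1.130927 < 0 → root in [1.531875, 1.633500]
Midpoint of [1.531875, 1.633500] = 1.582688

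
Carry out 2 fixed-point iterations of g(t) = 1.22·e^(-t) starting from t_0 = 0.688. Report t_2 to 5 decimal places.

0.66080

t_1 = g(0.688000) = 0.613148
t_2 = g(0.613148) = 0.660805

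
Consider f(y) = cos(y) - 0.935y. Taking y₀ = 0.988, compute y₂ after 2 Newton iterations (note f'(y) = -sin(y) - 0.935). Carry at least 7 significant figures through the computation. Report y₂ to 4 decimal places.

0.7688

y_0 = 0.988000: f = -0.373419, f' = -1.769927 → y_1 = 0.988000 - (-0.373419)/(-1.769927) = 0.777020
y_1 = 0.777020: f = -0.013508, f' = -1.636158 → y_2 = 0.777020 - (-0.013508)/(-1.636158) = 0.768764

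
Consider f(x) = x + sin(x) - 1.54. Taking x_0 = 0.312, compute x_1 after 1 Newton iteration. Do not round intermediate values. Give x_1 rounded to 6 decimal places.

f'(x) = 1 + cos(x)
x_0 = 0.312000: f = -0.921037, f' = 1.951722 → x_1 = 0.312000 - (-0.921037)/(1.951722) = 0.783910

0.783910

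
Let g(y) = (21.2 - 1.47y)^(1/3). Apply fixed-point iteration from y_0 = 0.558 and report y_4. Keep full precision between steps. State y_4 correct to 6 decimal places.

y_1 = g(0.558000) = 2.731490
y_2 = g(2.731490) = 2.580561
y_3 = g(2.580561) = 2.591619
y_4 = g(2.591619) = 2.590812

2.590812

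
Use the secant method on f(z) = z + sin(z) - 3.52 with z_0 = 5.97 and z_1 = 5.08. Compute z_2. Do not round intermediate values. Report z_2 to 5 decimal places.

4.71180

f(z_0) = 2.141909, f(z_1) = 0.626811
z_2 = 5.080000 - (0.626811)·(5.080000 - 5.970000)/(0.626811 - (2.141909)) = 4.711798; f(z_2) = 0.191798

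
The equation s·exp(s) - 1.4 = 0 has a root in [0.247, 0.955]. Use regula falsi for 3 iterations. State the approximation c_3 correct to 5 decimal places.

0.69369

f(0.247000) = -1.083796, f(0.955000) = 1.081730
step 1: c = 0.601338, f(c) = -0.302825 < 0 → new bracket [0.601338, 0.955000]
step 2: c = 0.678689, f(c) = -0.062105 < 0 → new bracket [0.678689, 0.955000]
step 3: c = 0.693692, f(c) = -0.011861 < 0 → new bracket [0.693692, 0.955000]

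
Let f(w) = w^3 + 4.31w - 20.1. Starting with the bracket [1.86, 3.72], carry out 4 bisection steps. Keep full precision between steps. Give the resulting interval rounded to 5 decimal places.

[2.09250, 2.20875]

f(1.860000) = -5.648544, f(3.720000) = 47.412048 (opposite signs)
step 1: m = 2.790000, f(m) = 13.642539 > 0 → root in [1.860000, 2.790000]
step 2: m = 2.325000, f(m) = 2.488828 > 0 → root in [1.860000, 2.325000]
step 3: m = 2.092500, f(m) = -1.919196 < 0 → root in [2.092500, 2.325000]
step 4: m = 2.208750, f(m) = 0.195268 > 0 → root in [2.092500, 2.208750]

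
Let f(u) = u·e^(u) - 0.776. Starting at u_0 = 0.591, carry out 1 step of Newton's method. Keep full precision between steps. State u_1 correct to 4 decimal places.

0.4896

f'(u) = (u + 1)·e^(u)
u_0 = 0.591000: f = 0.291224, f' = 2.873017 → u_1 = 0.591000 - (0.291224)/(2.873017) = 0.489635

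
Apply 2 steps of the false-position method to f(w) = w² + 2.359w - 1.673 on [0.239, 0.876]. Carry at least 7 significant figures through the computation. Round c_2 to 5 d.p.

False-position update: c = (a·f(b) − b·f(a))/(f(b) − f(a)); replace the endpoint whose sign matches f(c).
f(0.239000) = -1.052078, f(0.876000) = 1.160860
step 1: c = 0.541843, f(c) = -0.101197 < 0 → new bracket [0.541843, 0.876000]
step 2: c = 0.568638, f(c) = -0.008236 < 0 → new bracket [0.568638, 0.876000]

0.56864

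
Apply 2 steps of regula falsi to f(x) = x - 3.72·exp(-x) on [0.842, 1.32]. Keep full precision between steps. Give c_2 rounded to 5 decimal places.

f(0.842000) = -0.760754, f(1.320000) = 0.326257
step 1: c = 1.176533, f(c) = 0.029485 > 0 → new bracket [0.842000, 1.176533]
step 2: c = 1.164051, f(c) = 0.002596 > 0 → new bracket [0.842000, 1.164051]

1.16405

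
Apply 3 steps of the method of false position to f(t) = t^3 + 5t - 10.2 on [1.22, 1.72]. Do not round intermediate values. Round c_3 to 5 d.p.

1.44100

f(1.220000) = -2.284152, f(1.720000) = 3.488448
step 1: c = 1.417844, f(c) = -0.260511 < 0 → new bracket [1.417844, 1.720000]
step 2: c = 1.438841, f(c) = -0.027018 < 0 → new bracket [1.438841, 1.720000]
step 3: c = 1.441002, f(c) = -0.002773 < 0 → new bracket [1.441002, 1.720000]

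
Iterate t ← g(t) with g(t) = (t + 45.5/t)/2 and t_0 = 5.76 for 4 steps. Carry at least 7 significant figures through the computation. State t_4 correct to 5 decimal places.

t_1 = g(5.760000) = 6.829653
t_2 = g(6.829653) = 6.745889
t_3 = g(6.745889) = 6.745369
t_4 = g(6.745369) = 6.745369

6.74537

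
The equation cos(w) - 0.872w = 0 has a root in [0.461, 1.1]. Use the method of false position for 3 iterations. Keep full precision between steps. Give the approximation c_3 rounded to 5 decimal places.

f(0.461000) = 0.493616, f(1.100000) = -0.505604
step 1: c = 0.776667, f(c) = 0.036000 > 0 → new bracket [0.776667, 1.100000]
step 2: c = 0.798159, f(c) = 0.002032 > 0 → new bracket [0.798159, 1.100000]
step 3: c = 0.799367, f(c) = 0.000113 > 0 → new bracket [0.799367, 1.100000]

0.79937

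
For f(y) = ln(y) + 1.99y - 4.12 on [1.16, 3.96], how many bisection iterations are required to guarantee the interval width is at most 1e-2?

Initial width b − a = 3.96 − 1.16 = 2.800000.
After n steps the width is (b−a)/2^n; need (b−a)/2^n ≤ 1e-2.
So n ≥ log₂(2.800000/1e-2) = log₂(280.0000) ≈ 8.1293.
Hence n = 9.

9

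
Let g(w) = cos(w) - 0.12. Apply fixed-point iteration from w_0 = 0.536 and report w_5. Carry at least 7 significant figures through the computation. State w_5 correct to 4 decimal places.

0.6771

w_1 = g(0.536000) = 0.739758
w_2 = g(0.739758) = 0.618631
w_3 = g(0.618631) = 0.694673
w_4 = g(0.694673) = 0.648263
w_5 = g(0.648263) = 0.677134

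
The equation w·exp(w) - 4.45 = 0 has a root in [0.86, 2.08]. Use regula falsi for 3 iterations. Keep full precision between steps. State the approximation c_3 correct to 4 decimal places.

f(0.860000) = -2.417682, f(2.080000) = 12.199295
step 1: c = 1.061791, f(c) = -1.379784 < 0 → new bracket [1.061791, 2.080000]
step 2: c = 1.165252, f(c) = -0.713350 < 0 → new bracket [1.165252, 2.080000]
step 3: c = 1.215787, f(c) = -0.349217 < 0 → new bracket [1.215787, 2.080000]

1.2158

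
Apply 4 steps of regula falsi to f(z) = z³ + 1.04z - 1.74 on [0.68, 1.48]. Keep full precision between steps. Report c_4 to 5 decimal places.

f(0.680000) = -0.718368, f(1.480000) = 3.040992
step 1: c = 0.832870, f(c) = -0.296075 < 0 → new bracket [0.832870, 1.480000]
step 2: c = 0.890286, f(c) = -0.108455 < 0 → new bracket [0.890286, 1.480000]
step 3: c = 0.910593, f(c) = -0.037937 < 0 → new bracket [0.910593, 1.480000]
step 4: c = 0.917609, f(c) = -0.013053 < 0 → new bracket [0.917609, 1.480000]

0.91761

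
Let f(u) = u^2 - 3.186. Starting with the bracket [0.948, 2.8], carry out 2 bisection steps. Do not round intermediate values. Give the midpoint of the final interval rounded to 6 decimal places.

1.642500

f(0.948000) = -2.287296, f(2.800000) = 4.654000 (opposite signs)
step 1: m = 1.874000, f(m) = 0.325876 > 0 → root in [0.948000, 1.874000]
step 2: m = 1.411000, f(m) = -1.195079 < 0 → root in [1.411000, 1.874000]
Midpoint of [1.411000, 1.874000] = 1.642500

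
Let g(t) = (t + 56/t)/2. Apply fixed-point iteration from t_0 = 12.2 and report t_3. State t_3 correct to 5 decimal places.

7.48348

t_1 = g(12.200000) = 8.395082
t_2 = g(8.395082) = 7.532827
t_3 = g(7.532827) = 7.483477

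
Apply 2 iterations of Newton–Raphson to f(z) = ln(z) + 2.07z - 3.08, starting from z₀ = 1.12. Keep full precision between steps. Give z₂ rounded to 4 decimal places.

f'(z) = 1/z + 2.07
z_0 = 1.120000: f = -0.648271, f' = 2.962857 → z_1 = 1.120000 - (-0.648271)/(2.962857) = 1.338799
z_1 = 1.338799: f = -0.016912, f' = 2.816938 → z_2 = 1.338799 - (-0.016912)/(2.816938) = 1.344803

1.3448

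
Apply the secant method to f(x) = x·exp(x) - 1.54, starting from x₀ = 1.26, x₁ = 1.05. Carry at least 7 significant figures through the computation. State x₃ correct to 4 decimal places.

f(x_0) = 2.902031, f(x_1) = 1.460534
x_2 = 1.050000 - (1.460534)·(1.050000 - 1.260000)/(1.460534 - (2.902031)) = 0.837227; f(x_2) = 0.393954
x_3 = 0.837227 - (0.393954)·(0.837227 - 1.050000)/(0.393954 - (1.460534)) = 0.758637; f(x_3) = 0.079964

0.7586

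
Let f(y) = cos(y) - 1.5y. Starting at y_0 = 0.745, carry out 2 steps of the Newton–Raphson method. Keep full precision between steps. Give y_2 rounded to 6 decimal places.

0.563576

f'(y) = -sin(y) - 1.5
y_0 = 0.745000: f = -0.382412, f' = -2.177972 → y_1 = 0.745000 - (-0.382412)/(-2.177972) = 0.569418
y_1 = 0.569418: f = -0.011913, f' = -2.039142 → y_2 = 0.569418 - (-0.011913)/(-2.039142) = 0.563576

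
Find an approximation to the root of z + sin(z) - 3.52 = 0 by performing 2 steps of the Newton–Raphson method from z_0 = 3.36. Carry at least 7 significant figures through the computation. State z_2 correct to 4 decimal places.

f'(z) = 1 + cos(z)
z_0 = 3.360000: f = -0.376675, f' = 0.023756 → z_1 = 3.360000 - (-0.376675)/(0.023756) = 19.215848
z_1 = 19.215848: f = 16.054004, f' = 1.933662 → z_2 = 19.215848 - (16.054004)/(1.933662) = 10.913463

10.9135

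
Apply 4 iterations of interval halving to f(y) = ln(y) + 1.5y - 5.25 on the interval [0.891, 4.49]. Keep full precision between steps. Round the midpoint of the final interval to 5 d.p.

2.80297

f(0.891000) = -4.028911, f(4.490000) = 2.986853 (opposite signs)
step 1: m = 2.690500, f(m) = -0.224523 < 0 → root in [2.690500, 4.490000]
step 2: m = 3.590250, f(m) = 1.413597 > 0 → root in [2.690500, 3.590250]
step 3: m = 3.140375, f(m) = 0.604905 > 0 → root in [2.690500, 3.140375]
step 4: m = 2.915438, f(m) = 0.193176 > 0 → root in [2.690500, 2.915438]
Midpoint of [2.690500, 2.915438] = 2.802969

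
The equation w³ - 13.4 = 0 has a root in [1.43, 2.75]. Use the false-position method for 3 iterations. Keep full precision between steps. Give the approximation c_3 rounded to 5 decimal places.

f(1.430000) = -10.475793, f(2.750000) = 7.396875
step 1: c = 2.203698, f(c) = -2.698215 < 0 → new bracket [2.203698, 2.750000]
step 2: c = 2.349714, f(c) = -0.426870 < 0 → new bracket [2.349714, 2.750000]
step 3: c = 2.371554, f(c) = -0.061752 < 0 → new bracket [2.371554, 2.750000]

2.37155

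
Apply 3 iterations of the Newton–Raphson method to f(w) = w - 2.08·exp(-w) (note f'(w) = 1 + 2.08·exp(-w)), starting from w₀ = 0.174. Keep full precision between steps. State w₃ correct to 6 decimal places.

0.870755

Newton update: w ← w − f(w)/f'(w).
w_0 = 0.174000: f = -1.573818, f' = 2.747818 → w_1 = 0.174000 - (-1.573818)/(2.747818) = 0.746752
w_1 = 0.746752: f = -0.238967, f' = 1.985719 → w_2 = 0.746752 - (-0.238967)/(1.985719) = 0.867095
w_2 = 0.867095: f = -0.006860, f' = 1.873955 → w_3 = 0.867095 - (-0.006860)/(1.873955) = 0.870755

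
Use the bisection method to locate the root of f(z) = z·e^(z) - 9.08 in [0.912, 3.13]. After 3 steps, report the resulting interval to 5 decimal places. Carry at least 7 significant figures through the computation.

[1.46650, 1.74375]

f(0.912000) = -6.809762, f(3.130000) = 62.515556 (opposite signs)
step 1: m = 2.021000, f(m) = 6.170197 > 0 → root in [0.912000, 2.021000]
step 2: m = 1.466500, f(m) = -2.724131 < 0 → root in [1.466500, 2.021000]
step 3: m = 1.743750, f(m) = 0.892068 > 0 → root in [1.466500, 1.743750]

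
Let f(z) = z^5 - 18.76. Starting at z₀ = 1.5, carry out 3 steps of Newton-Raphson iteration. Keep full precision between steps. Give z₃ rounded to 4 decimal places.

1.7978

f'(z) = 5z⁴
z_0 = 1.500000: f = -11.166250, f' = 25.312500 → z_1 = 1.500000 - (-11.166250)/(25.312500) = 1.941136
z_1 = 1.941136: f = 8.800024, f' = 70.989429 → z_2 = 1.941136 - (8.800024)/(70.989429) = 1.817173
z_2 = 1.817173: f = 1.054439, f' = 54.519948 → z_3 = 1.817173 - (1.054439)/(54.519948) = 1.797833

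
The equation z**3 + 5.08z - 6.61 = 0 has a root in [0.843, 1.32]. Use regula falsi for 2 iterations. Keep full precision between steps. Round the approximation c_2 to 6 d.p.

1.062044

f(0.843000) = -1.728483, f(1.320000) = 2.395568
step 1: c = 1.042921, f(c) = -0.177589 < 0 → new bracket [1.042921, 1.320000]
step 2: c = 1.062044, f(c) = -0.016895 < 0 → new bracket [1.062044, 1.320000]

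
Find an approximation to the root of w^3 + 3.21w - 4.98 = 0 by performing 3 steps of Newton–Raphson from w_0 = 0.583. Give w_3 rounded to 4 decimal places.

f'(w) = 3w^2 + 3.21
w_0 = 0.583000: f = -2.910415, f' = 4.229667 → w_1 = 0.583000 - (-2.910415)/(4.229667) = 1.271095
w_1 = 1.271095: f = 1.153905, f' = 8.057051 → w_2 = 1.271095 - (1.153905)/(8.057051) = 1.127879
w_2 = 1.127879: f = 0.075277, f' = 7.026331 → w_3 = 1.127879 - (0.075277)/(7.026331) = 1.117165

1.1172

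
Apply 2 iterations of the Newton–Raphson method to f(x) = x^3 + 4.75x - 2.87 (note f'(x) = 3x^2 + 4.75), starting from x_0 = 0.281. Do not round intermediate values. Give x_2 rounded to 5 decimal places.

x_0 = 0.281000: f = -1.513062, f' = 4.986883 → x_1 = 0.281000 - (-1.513062)/(4.986883) = 0.584408
x_1 = 0.584408: f = 0.105534, f' = 5.774599 → x_2 = 0.584408 - (0.105534)/(5.774599) = 0.566133

0.56613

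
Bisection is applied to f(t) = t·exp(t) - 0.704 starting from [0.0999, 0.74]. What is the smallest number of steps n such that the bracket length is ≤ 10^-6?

20

Initial width b − a = 0.74 − 0.0999 = 0.640100.
After n steps the width is (b−a)/2^n; need (b−a)/2^n ≤ 10^-6.
So n ≥ log₂(0.640100/10^-6) = log₂(640100.0000) ≈ 19.2879.
Hence n = 20.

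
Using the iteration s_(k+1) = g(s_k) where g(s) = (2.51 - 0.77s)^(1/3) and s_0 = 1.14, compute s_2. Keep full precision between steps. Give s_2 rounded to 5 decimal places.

s_1 = g(1.140000) = 1.177401
s_2 = g(1.177401) = 1.170435

1.17044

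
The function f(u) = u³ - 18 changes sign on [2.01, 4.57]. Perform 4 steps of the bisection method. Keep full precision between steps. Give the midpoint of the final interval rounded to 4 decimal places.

f(2.010000) = -9.879399, f(4.570000) = 77.443993 (opposite signs)
step 1: m = 3.290000, f(m) = 17.611289 > 0 → root in [2.010000, 3.290000]
step 2: m = 2.650000, f(m) = 0.609625 > 0 → root in [2.010000, 2.650000]
step 3: m = 2.330000, f(m) = -5.350663 < 0 → root in [2.330000, 2.650000]
step 4: m = 2.490000, f(m) = -2.561751 < 0 → root in [2.490000, 2.650000]
Midpoint of [2.490000, 2.650000] = 2.570000

2.5700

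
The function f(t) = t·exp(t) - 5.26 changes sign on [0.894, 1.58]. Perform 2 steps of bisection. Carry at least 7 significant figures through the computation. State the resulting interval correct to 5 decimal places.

f(0.894000) = -3.074269, f(1.580000) = 2.410830 (opposite signs)
step 1: m = 1.237000, f(m) = -0.998211 < 0 → root in [1.237000, 1.580000]
step 2: m = 1.408500, f(m) = 0.500506 > 0 → root in [1.237000, 1.408500]

[1.23700, 1.40850]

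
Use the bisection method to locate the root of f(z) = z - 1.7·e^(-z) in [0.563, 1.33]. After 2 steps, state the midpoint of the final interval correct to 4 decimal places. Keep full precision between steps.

f(0.563000) = -0.405147, f(1.330000) = 0.880389 (opposite signs)
step 1: m = 0.946500, f(m) = 0.286735 > 0 → root in [0.563000, 0.946500]
step 2: m = 0.754750, f(m) = -0.044468 < 0 → root in [0.754750, 0.946500]
Midpoint of [0.754750, 0.946500] = 0.850625

0.8506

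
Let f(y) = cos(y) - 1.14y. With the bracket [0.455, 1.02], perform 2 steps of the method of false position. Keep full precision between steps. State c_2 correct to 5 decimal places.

0.68034

False-position update: c = (a·f(b) − b·f(a))/(f(b) − f(a)); replace the endpoint whose sign matches f(c).
f(0.455000) = 0.379561, f(1.020000) = -0.639434
step 1: c = 0.665454, f(c) = 0.028018 > 0 → new bracket [0.665454, 1.020000]
step 2: c = 0.680338, f(c) = 0.001776 > 0 → new bracket [0.680338, 1.020000]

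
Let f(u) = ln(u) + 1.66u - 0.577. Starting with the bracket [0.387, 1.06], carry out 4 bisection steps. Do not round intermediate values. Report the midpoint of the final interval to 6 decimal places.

0.618344

f(0.387000) = -0.883911, f(1.060000) = 1.240869 (opposite signs)
step 1: m = 0.723500, f(m) = 0.300355 > 0 → root in [0.387000, 0.723500]
step 2: m = 0.555250, f(m) = -0.243622 < 0 → root in [0.555250, 0.723500]
step 3: m = 0.639375, f(m) = 0.037098 > 0 → root in [0.555250, 0.639375]
step 4: m = 0.597313, f(m) = -0.100776 < 0 → root in [0.597313, 0.639375]
Midpoint of [0.597313, 0.639375] = 0.618344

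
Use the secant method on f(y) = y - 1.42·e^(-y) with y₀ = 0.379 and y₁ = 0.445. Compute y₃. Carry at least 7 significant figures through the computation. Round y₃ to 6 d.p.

Secant update: y_(k+1) = y_k − f(y_k)·(y_k − y_(k-1))/(f(y_k) − f(y_(k-1))).
f(y_0) = -0.593055, f(y_1) = -0.464970
y_2 = 0.445000 - (-0.464970)·(0.445000 - 0.379000)/(-0.464970 - (-0.593055)) = 0.684593; f(y_2) = -0.031507
y_3 = 0.684593 - (-0.031507)·(0.684593 - 0.445000)/(-0.031507 - (-0.464970)) = 0.702008; f(y_3) = -0.001729

0.702008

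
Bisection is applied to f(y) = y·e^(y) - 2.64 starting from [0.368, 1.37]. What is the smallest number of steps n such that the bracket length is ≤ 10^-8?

Initial width b − a = 1.37 − 0.368 = 1.002000.
After n steps the width is (b−a)/2^n; need (b−a)/2^n ≤ 10^-8.
So n ≥ log₂(1.002000/10^-8) = log₂(100200000.0000) ≈ 26.5783.
Hence n = 27.

27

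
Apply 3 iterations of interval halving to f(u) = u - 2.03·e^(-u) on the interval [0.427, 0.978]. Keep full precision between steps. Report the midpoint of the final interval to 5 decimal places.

f(0.427000) = -0.897501, f(0.978000) = 0.214593 (opposite signs)
step 1: m = 0.702500, f(m) = -0.303051 < 0 → root in [0.702500, 0.978000]
step 2: m = 0.840250, f(m) = -0.035903 < 0 → root in [0.840250, 0.978000]
step 3: m = 0.909125, f(m) = 0.091286 > 0 → root in [0.840250, 0.909125]
Midpoint of [0.840250, 0.909125] = 0.874687

0.87469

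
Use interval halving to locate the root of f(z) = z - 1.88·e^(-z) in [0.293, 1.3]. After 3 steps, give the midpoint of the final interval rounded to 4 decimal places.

f(0.293000) = -1.109522, f(1.300000) = 0.787640 (opposite signs)
step 1: m = 0.796500, f(m) = -0.051200 < 0 → root in [0.796500, 1.300000]
step 2: m = 1.048250, f(m) = 0.389215 > 0 → root in [0.796500, 1.048250]
step 3: m = 0.922375, f(m) = 0.174936 > 0 → root in [0.796500, 0.922375]
Midpoint of [0.796500, 0.922375] = 0.859437

0.8594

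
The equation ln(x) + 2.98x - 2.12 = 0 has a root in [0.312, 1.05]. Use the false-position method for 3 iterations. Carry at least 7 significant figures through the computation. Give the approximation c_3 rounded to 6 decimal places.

0.790932

f(0.312000) = -2.354992, f(1.050000) = 1.057790
step 1: c = 0.821257, f(c) = 0.130428 > 0 → new bracket [0.312000, 0.821257]
step 2: c = 0.794533, f(c) = 0.017707 > 0 → new bracket [0.312000, 0.794533]
step 3: c = 0.790932, f(c) = 0.002433 > 0 → new bracket [0.312000, 0.790932]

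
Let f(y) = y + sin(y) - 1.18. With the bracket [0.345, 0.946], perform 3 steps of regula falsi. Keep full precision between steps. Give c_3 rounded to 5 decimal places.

0.60844

f(0.345000) = -0.496803, f(0.946000) = 0.577082
step 1: c = 0.623036, f(c) = 0.026539 > 0 → new bracket [0.345000, 0.623036]
step 2: c = 0.608936, f(c) = 0.000932 > 0 → new bracket [0.345000, 0.608936]
step 3: c = 0.608442, f(c) = 0.000032 > 0 → new bracket [0.345000, 0.608442]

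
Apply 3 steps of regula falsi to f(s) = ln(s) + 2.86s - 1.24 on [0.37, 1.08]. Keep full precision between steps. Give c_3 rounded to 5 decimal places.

0.60796

f(0.370000) = -1.176052, f(1.080000) = 1.925761
step 1: c = 0.639196, f(c) = 0.140558 > 0 → new bracket [0.370000, 0.639196]
step 2: c = 0.610458, f(c) = 0.012362 > 0 → new bracket [0.370000, 0.610458]
step 3: c = 0.607956, f(c) = 0.001103 > 0 → new bracket [0.370000, 0.607956]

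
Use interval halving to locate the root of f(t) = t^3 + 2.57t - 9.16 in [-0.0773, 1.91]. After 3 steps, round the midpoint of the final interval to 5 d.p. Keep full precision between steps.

f(-0.077300) = -9.359123, f(1.910000) = 2.716571 (opposite signs)
step 1: m = 0.916350, f(m) = -6.035524 < 0 → root in [0.916350, 1.910000]
step 2: m = 1.413175, f(m) = -2.705940 < 0 → root in [1.413175, 1.910000]
step 3: m = 1.661587, f(m) = -0.302288 < 0 → root in [1.661587, 1.910000]
Midpoint of [1.661587, 1.910000] = 1.785794

1.78579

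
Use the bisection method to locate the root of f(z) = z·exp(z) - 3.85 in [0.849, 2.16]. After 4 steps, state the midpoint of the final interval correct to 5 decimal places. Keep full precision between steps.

f(0.849000) = -1.865625, f(2.160000) = 14.879657 (opposite signs)
step 1: m = 1.504500, f(m) = 2.923112 > 0 → root in [0.849000, 1.504500]
step 2: m = 1.176750, f(m) = -0.032841 < 0 → root in [1.176750, 1.504500]
step 3: m = 1.340625, f(m) = 1.273106 > 0 → root in [1.176750, 1.340625]
step 4: m = 1.258688, f(m) = 0.581584 > 0 → root in [1.176750, 1.258688]
Midpoint of [1.176750, 1.258688] = 1.217719

1.21772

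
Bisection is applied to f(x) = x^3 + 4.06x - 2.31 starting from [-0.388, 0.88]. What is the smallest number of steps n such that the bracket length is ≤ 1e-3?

Initial width b − a = 0.88 − -0.388 = 1.268000.
After n steps the width is (b−a)/2^n; need (b−a)/2^n ≤ 1e-3.
So n ≥ log₂(1.268000/1e-3) = log₂(1268.0000) ≈ 10.3083.
Hence n = 11.

11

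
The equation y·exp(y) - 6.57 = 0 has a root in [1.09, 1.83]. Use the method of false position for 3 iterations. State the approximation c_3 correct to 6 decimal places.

f(1.090000) = -3.328041, f(1.830000) = 4.838013
step 1: c = 1.391584, f(c) = -0.974143 < 0 → new bracket [1.391584, 1.830000]
step 2: c = 1.465064, f(c) = -0.229462 < 0 → new bracket [1.465064, 1.830000]
step 3: c = 1.481589, f(c) = -0.051108 < 0 → new bracket [1.481589, 1.830000]

1.481589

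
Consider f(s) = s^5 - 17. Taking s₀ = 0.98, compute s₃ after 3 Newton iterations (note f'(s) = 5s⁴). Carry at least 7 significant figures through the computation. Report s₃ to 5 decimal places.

Newton update: s ← s − f(s)/f'(s).
s_0 = 0.980000: f = -16.096079, f' = 4.611841 → s_1 = 0.980000 - (-16.096079)/(4.611841) = 4.470164
s_1 = 4.470164: f = 1767.913286, f' = 1996.474199 → s_2 = 4.470164 - (1767.913286)/(1996.474199) = 3.584646
s_2 = 3.584646: f = 574.876824, f' = 825.572223 → s_3 = 3.584646 - (574.876824)/(825.572223) = 2.888309

2.88831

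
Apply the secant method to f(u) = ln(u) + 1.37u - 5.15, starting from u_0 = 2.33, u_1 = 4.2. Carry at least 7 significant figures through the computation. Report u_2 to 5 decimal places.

f(u_0) = -1.112032, f(u_1) = 2.039085
u_2 = 4.200000 - (2.039085)·(4.200000 - 2.330000)/(2.039085 - (-1.112032)) = 2.989925; f(u_2) = 0.041445

2.98992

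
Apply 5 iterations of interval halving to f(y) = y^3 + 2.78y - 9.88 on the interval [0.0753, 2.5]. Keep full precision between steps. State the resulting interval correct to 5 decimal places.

f(0.075300) = -9.670239, f(2.500000) = 12.695000 (opposite signs)
step 1: m = 1.287650, f(m) = -4.165355 < 0 → root in [1.287650, 2.500000]
step 2: m = 1.893825, f(m) = 2.177175 > 0 → root in [1.287650, 1.893825]
step 3: m = 1.590737, f(m) = -1.432475 < 0 → root in [1.590737, 1.893825]
step 4: m = 1.742281, f(m) = 0.252313 > 0 → root in [1.590737, 1.742281]
step 5: m = 1.666509, f(m) = -0.618785 < 0 → root in [1.666509, 1.742281]

[1.66651, 1.74228]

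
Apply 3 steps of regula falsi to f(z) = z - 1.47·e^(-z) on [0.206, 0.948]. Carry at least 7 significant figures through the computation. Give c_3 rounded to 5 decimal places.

0.71772

False-position update: c = (a·f(b) − b·f(a))/(f(b) − f(a)); replace the endpoint whose sign matches f(c).
f(0.206000) = -0.990335, f(0.948000) = 0.378353
step 1: c = 0.742885, f(c) = 0.043549 > 0 → new bracket [0.206000, 0.742885]
step 2: c = 0.720271, f(c) = 0.004939 > 0 → new bracket [0.206000, 0.720271]
step 3: c = 0.717719, f(c) = 0.000559 > 0 → new bracket [0.206000, 0.717719]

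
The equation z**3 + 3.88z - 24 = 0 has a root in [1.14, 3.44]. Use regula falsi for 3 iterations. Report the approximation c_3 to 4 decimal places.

2.4038

f(1.140000) = -18.095256, f(3.440000) = 30.054784
step 1: c = 2.004362, f(c) = -8.170609 < 0 → new bracket [2.004362, 3.440000]
step 2: c = 2.311227, f(c) = -2.686387 < 0 → new bracket [2.311227, 3.440000]
step 3: c = 2.403842, f(c) = -0.782590 < 0 → new bracket [2.403842, 3.440000]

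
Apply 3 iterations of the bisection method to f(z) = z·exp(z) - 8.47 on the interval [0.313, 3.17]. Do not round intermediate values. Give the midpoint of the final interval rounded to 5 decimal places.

1.56294

f(0.313000) = -8.041966, f(3.170000) = 66.999725 (opposite signs)
step 1: m = 1.741500, f(m) = 1.466818 > 0 → root in [0.313000, 1.741500]
step 2: m = 1.027250, f(m) = -5.600507 < 0 → root in [1.027250, 1.741500]
step 3: m = 1.384375, f(m) = -2.943118 < 0 → root in [1.384375, 1.741500]
Midpoint of [1.384375, 1.741500] = 1.562937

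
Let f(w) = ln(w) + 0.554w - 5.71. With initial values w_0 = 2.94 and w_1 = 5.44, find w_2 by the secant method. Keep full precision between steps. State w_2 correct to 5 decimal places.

f(w_0) = -3.002830, f(w_1) = -1.002461
w_2 = 5.440000 - (-1.002461)·(5.440000 - 2.940000)/(-1.002461 - (-3.002830)) = 6.692845; f(w_2) = -0.101125

6.69284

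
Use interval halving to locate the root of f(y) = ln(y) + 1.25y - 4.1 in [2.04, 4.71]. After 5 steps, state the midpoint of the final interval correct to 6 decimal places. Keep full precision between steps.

2.498906

f(2.040000) = -0.837050, f(4.710000) = 3.337188 (opposite signs)
step 1: m = 3.375000, f(m) = 1.335145 > 0 → root in [2.040000, 3.375000]
step 2: m = 2.707500, f(m) = 0.280401 > 0 → root in [2.040000, 2.707500]
step 3: m = 2.373750, f(m) = -0.268342 < 0 → root in [2.373750, 2.707500]
step 4: m = 2.540625, f(m) = 0.008191 > 0 → root in [2.373750, 2.540625]
step 5: m = 2.457188, f(m) = -0.129498 < 0 → root in [2.457188, 2.540625]
Midpoint of [2.457188, 2.540625] = 2.498906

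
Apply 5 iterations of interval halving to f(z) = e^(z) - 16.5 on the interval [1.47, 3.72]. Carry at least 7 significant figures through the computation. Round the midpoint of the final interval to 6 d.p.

2.770781

f(1.470000) = -12.150765, f(3.720000) = 24.764394 (opposite signs)
step 1: m = 2.595000, f(m) = -3.103413 < 0 → root in [2.595000, 3.720000]
step 2: m = 3.157500, f(m) = 7.011743 > 0 → root in [2.595000, 3.157500]
step 3: m = 2.876250, f(m) = 1.247595 > 0 → root in [2.595000, 2.876250]
step 4: m = 2.735625, f(m) = -1.080622 < 0 → root in [2.735625, 2.876250]
step 5: m = 2.805938, f(m) = 0.042577 > 0 → root in [2.735625, 2.805938]
Midpoint of [2.735625, 2.805938] = 2.770781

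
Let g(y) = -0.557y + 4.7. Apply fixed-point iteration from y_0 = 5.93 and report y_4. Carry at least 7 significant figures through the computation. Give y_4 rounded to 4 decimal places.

y_1 = g(5.930000) = 1.396990
y_2 = g(1.396990) = 3.921877
y_3 = g(3.921877) = 2.515515
y_4 = g(2.515515) = 3.298858

3.2989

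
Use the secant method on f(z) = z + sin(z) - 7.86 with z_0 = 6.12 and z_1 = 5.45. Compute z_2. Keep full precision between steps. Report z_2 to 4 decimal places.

Secant update: z_(k+1) = z_k − f(z_k)·(z_k − z_(k-1))/(f(z_k) − f(z_(k-1))).
f(z_0) = -1.902462, f(z_1) = -3.150077
z_2 = 5.450000 - (-3.150077)·(5.450000 - 6.120000)/(-3.150077 - (-1.902462)) = 7.141669; f(z_2) = 0.038521

7.1417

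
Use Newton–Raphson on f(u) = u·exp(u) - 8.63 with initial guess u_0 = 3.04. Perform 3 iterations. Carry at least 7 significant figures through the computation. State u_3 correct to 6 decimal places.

1.695180

Newton update: u ← u − f(u)/f'(u).
f'(u) = (u + 1)·exp(u)
u_0 = 3.040000: f = 54.921939, f' = 84.457183 → u_1 = 3.040000 - (54.921939)/(84.457183) = 2.389707
u_1 = 2.389707: f = 17.442402, f' = 36.982695 → u_2 = 2.389707 - (17.442402)/(36.982695) = 1.918070
u_2 = 1.918070: f = 4.427847, f' = 19.865653 → u_3 = 1.918070 - (4.427847)/(19.865653) = 1.695180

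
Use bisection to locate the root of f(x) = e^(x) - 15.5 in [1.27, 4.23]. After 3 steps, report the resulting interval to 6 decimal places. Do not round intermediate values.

f(1.270000) = -11.939147, f(4.230000) = 53.217232 (opposite signs)
step 1: m = 2.750000, f(m) = 0.142632 > 0 → root in [1.270000, 2.750000]
step 2: m = 2.010000, f(m) = -8.036683 < 0 → root in [2.010000, 2.750000]
step 3: m = 2.380000, f(m) = -4.695097 < 0 → root in [2.380000, 2.750000]

[2.380000, 2.750000]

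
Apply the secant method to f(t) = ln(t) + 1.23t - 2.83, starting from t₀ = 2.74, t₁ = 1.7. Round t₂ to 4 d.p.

Secant update: t_(k+1) = t_k − f(t_k)·(t_k − t_(k-1))/(f(t_k) − f(t_(k-1))).
f(t_0) = 1.548158, f(t_1) = -0.208372
t_2 = 1.700000 - (-0.208372)·(1.700000 - 2.740000)/(-0.208372 - (1.548158)) = 1.823372; f(t_2) = 0.013435

1.8234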